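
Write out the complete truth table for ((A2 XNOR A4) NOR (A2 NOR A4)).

A4 | A2 | Output
----------------
0 | 0 | 0
0 | 1 | 1
1 | 0 | 1
1 | 1 | 0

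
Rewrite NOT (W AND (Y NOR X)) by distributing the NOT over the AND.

NOT W OR NOT (Y NOR X)
De Morgan's: NOT(AND of terms) = OR of negations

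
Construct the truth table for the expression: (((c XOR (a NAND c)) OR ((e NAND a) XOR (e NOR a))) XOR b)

b | e | c | a | Output
----------------------
0 | 0 | 0 | 0 | 1
0 | 0 | 0 | 1 | 1
0 | 0 | 1 | 0 | 0
0 | 0 | 1 | 1 | 1
0 | 1 | 0 | 0 | 1
0 | 1 | 0 | 1 | 1
0 | 1 | 1 | 0 | 1
0 | 1 | 1 | 1 | 1
1 | 0 | 0 | 0 | 0
1 | 0 | 0 | 1 | 0
1 | 0 | 1 | 0 | 1
1 | 0 | 1 | 1 | 0
1 | 1 | 0 | 0 | 0
1 | 1 | 0 | 1 | 0
1 | 1 | 1 | 0 | 0
1 | 1 | 1 | 1 | 0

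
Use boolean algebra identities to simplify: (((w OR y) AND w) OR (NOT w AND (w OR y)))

By distribution ((E AND v) OR (E AND NOT v) = E):
= (w OR y)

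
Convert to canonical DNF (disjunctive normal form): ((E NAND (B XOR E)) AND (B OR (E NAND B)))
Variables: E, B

(NOT E AND NOT B) OR (NOT E AND B) OR (E AND B)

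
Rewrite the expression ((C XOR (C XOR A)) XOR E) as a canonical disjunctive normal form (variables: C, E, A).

(NOT C AND NOT E AND A) OR (NOT C AND E AND NOT A) OR (C AND NOT E AND A) OR (C AND E AND NOT A)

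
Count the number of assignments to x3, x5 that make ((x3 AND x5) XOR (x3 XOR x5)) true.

Satisfying assignments: (0,1), (1,0), (1,1)
Count: 3 out of 4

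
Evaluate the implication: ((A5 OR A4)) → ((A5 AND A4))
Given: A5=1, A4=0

Antecedent ((A5 OR A4)) = 1; consequent ((A5 AND A4)) = 0.
1 → 0 = 0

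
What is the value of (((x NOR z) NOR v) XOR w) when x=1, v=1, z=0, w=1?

Substituting: (((1 NOR 0) NOR 1) XOR 1)
= 1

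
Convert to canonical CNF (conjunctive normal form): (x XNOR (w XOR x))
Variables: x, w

(x OR NOT w) AND (NOT x OR NOT w)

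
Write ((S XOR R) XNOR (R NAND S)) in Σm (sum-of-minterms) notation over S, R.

Σm(1, 2, 3) = (NOT S AND R) OR (S AND NOT R) OR (S AND R)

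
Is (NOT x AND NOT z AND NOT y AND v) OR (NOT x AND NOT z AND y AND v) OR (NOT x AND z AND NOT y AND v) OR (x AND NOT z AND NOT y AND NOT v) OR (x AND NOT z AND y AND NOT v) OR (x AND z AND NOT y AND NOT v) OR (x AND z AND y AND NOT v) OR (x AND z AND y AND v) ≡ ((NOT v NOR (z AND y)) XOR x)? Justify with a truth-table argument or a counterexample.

Yes, they are equivalent — the two output columns agree on all 16 assignments:
x | z | y | v | Expression 1 | Expression 2
-------------------------------------------
0 | 0 | 0 | 0 | 0 | 0
0 | 0 | 0 | 1 | 1 | 1
0 | 0 | 1 | 0 | 0 | 0
0 | 0 | 1 | 1 | 1 | 1
0 | 1 | 0 | 0 | 0 | 0
0 | 1 | 0 | 1 | 1 | 1
0 | 1 | 1 | 0 | 0 | 0
0 | 1 | 1 | 1 | 0 | 0
1 | 0 | 0 | 0 | 1 | 1
1 | 0 | 0 | 1 | 0 | 0
1 | 0 | 1 | 0 | 1 | 1
1 | 0 | 1 | 1 | 0 | 0
1 | 1 | 0 | 0 | 1 | 1
1 | 1 | 0 | 1 | 0 | 0
1 | 1 | 1 | 0 | 1 | 1
1 | 1 | 1 | 1 | 1 | 1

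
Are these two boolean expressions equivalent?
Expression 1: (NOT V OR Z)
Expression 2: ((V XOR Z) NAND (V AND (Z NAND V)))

Yes, they are equivalent — the two output columns agree on all 4 assignments:
V | Z | Expression 1 | Expression 2
-----------------------------------
0 | 0 | 1 | 1
0 | 1 | 1 | 1
1 | 0 | 0 | 0
1 | 1 | 1 | 1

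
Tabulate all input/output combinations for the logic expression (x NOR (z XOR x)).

z | x | Output
--------------
0 | 0 | 1
0 | 1 | 0
1 | 0 | 0
1 | 1 | 0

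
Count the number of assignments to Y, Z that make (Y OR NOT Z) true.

Satisfying assignments: (0,0), (1,0), (1,1)
Count: 3 out of 4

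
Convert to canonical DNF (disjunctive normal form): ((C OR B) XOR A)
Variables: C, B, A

(NOT C AND NOT B AND A) OR (NOT C AND B AND NOT A) OR (C AND NOT B AND NOT A) OR (C AND B AND NOT A)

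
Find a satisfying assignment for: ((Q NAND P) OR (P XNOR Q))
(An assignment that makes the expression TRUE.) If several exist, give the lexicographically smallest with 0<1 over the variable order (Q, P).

Q=0, P=0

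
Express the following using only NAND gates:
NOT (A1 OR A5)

(((A1 NAND A1) NAND (A5 NAND A5)) NAND ((A1 NAND A1) NAND (A5 NAND A5)))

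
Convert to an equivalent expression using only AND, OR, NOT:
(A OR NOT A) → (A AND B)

NOT (A OR NOT A) OR (A AND B)
(Implication elimination: A → B = NOT A OR B)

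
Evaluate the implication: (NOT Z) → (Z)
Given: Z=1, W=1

Antecedent (NOT Z) = 0; consequent (Z) = 1.
0 → 1 = 1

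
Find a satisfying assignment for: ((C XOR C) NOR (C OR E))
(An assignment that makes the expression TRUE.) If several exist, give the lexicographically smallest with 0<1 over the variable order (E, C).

E=0, C=0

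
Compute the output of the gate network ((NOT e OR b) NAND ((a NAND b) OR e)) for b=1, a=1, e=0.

Substituting: ((NOT 0 OR 1) NAND ((1 NAND 1) OR 0))
= 1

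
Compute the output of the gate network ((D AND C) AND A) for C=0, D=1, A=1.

Substituting: ((1 AND 0) AND 1)
= 0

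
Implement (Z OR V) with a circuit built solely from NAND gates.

((Z NAND Z) NAND (V NAND V))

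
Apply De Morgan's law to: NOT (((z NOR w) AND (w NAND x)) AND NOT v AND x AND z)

NOT ((z NOR w) AND (w NAND x)) OR v OR NOT x OR NOT z
De Morgan's: NOT(AND of terms) = OR of negations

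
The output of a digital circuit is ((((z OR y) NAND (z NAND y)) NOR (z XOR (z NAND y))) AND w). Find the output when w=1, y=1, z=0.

Substituting: ((((0 OR 1) NAND (0 NAND 1)) NOR (0 XOR (0 NAND 1))) AND 1)
= 0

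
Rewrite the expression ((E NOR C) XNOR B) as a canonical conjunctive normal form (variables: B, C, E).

(B OR C OR E) AND (NOT B OR C OR NOT E) AND (NOT B OR NOT C OR E) AND (NOT B OR NOT C OR NOT E)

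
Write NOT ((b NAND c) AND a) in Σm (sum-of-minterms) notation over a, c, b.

Σm(0, 1, 2, 3, 7) = (NOT a AND NOT c AND NOT b) OR (NOT a AND NOT c AND b) OR (NOT a AND c AND NOT b) OR (NOT a AND c AND b) OR (a AND c AND b)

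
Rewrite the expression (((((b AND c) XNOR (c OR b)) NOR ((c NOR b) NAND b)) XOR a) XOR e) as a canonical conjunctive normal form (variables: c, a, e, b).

(c OR a OR e OR b) AND (c OR a OR e OR NOT b) AND (c OR NOT a OR NOT e OR b) AND (c OR NOT a OR NOT e OR NOT b) AND (NOT c OR a OR e OR b) AND (NOT c OR a OR e OR NOT b) AND (NOT c OR NOT a OR NOT e OR b) AND (NOT c OR NOT a OR NOT e OR NOT b)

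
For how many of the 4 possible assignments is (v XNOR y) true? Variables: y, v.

Satisfying assignments: (0,0), (1,1)
Count: 2 out of 4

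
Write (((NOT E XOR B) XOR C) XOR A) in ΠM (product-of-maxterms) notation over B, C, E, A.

ΠM(1, 2, 4, 7, 8, 11, 13, 14) = (B OR C OR E OR NOT A) AND (B OR C OR NOT E OR A) AND (B OR NOT C OR E OR A) AND (B OR NOT C OR NOT E OR NOT A) AND (NOT B OR C OR E OR A) AND (NOT B OR C OR NOT E OR NOT A) AND (NOT B OR NOT C OR E OR NOT A) AND (NOT B OR NOT C OR NOT E OR A)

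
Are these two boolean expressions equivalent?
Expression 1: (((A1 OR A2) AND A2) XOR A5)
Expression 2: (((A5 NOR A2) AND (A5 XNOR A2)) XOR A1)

No. Counterexample: with A2=0, A5=0, A1=0, Expression 1 = 0 but Expression 2 = 1.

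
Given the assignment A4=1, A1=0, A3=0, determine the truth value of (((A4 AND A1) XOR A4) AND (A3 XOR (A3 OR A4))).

Substituting: (((1 AND 0) XOR 1) AND (0 XOR (0 OR 1)))
= 1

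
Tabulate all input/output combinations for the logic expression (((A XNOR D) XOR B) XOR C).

D | B | A | C | Output
----------------------
0 | 0 | 0 | 0 | 1
0 | 0 | 0 | 1 | 0
0 | 0 | 1 | 0 | 0
0 | 0 | 1 | 1 | 1
0 | 1 | 0 | 0 | 0
0 | 1 | 0 | 1 | 1
0 | 1 | 1 | 0 | 1
0 | 1 | 1 | 1 | 0
1 | 0 | 0 | 0 | 0
1 | 0 | 0 | 1 | 1
1 | 0 | 1 | 0 | 1
1 | 0 | 1 | 1 | 0
1 | 1 | 0 | 0 | 1
1 | 1 | 0 | 1 | 0
1 | 1 | 1 | 0 | 0
1 | 1 | 1 | 1 | 1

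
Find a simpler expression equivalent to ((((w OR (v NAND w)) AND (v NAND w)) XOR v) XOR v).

By XOR self-cancellation ((E XOR v) XOR v = E) then absorption (E AND (E OR v) = E):
= (v NAND w)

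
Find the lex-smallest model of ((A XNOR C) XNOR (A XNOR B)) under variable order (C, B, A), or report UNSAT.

C=0, B=0, A=0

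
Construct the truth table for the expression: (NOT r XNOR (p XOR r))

p | r | Output
--------------
0 | 0 | 0
0 | 1 | 0
1 | 0 | 1
1 | 1 | 1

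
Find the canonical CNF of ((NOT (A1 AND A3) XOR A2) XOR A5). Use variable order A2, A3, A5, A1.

(A2 OR A3 OR NOT A5 OR A1) AND (A2 OR A3 OR NOT A5 OR NOT A1) AND (A2 OR NOT A3 OR A5 OR NOT A1) AND (A2 OR NOT A3 OR NOT A5 OR A1) AND (NOT A2 OR A3 OR A5 OR A1) AND (NOT A2 OR A3 OR A5 OR NOT A1) AND (NOT A2 OR NOT A3 OR A5 OR A1) AND (NOT A2 OR NOT A3 OR NOT A5 OR NOT A1)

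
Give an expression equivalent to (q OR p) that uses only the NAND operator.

((q NAND q) NAND (p NAND p))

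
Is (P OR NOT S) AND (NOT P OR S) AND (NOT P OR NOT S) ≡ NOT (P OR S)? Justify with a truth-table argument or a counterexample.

Yes, they are equivalent — the two output columns agree on all 4 assignments:
P | S | Expression 1 | Expression 2
-----------------------------------
0 | 0 | 1 | 1
0 | 1 | 0 | 0
1 | 0 | 0 | 0
1 | 1 | 0 | 0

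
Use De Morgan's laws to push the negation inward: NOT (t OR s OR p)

NOT t AND NOT s AND NOT p
De Morgan's: NOT(OR of terms) = AND of negations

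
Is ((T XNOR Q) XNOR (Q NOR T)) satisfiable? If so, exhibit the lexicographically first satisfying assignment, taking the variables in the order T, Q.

T=0, Q=0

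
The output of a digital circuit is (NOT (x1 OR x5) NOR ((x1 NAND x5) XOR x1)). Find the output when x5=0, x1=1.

Substituting: (NOT (1 OR 0) NOR ((1 NAND 0) XOR 1))
= 1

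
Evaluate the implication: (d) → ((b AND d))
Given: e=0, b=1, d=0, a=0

Antecedent (d) = 0; consequent ((b AND d)) = 0.
0 → 0 = 1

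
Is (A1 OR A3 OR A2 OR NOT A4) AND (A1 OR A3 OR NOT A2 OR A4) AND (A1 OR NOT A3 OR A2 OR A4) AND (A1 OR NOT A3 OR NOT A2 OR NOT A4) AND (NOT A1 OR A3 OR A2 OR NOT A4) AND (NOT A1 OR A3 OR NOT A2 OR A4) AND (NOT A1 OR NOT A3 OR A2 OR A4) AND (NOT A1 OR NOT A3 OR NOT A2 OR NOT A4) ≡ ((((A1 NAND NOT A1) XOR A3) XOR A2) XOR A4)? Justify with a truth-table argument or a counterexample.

Yes, they are equivalent — the two output columns agree on all 16 assignments:
A1 | A3 | A2 | A4 | Expression 1 | Expression 2
-----------------------------------------------
0 | 0 | 0 | 0 | 1 | 1
0 | 0 | 0 | 1 | 0 | 0
0 | 0 | 1 | 0 | 0 | 0
0 | 0 | 1 | 1 | 1 | 1
0 | 1 | 0 | 0 | 0 | 0
0 | 1 | 0 | 1 | 1 | 1
0 | 1 | 1 | 0 | 1 | 1
0 | 1 | 1 | 1 | 0 | 0
1 | 0 | 0 | 0 | 1 | 1
1 | 0 | 0 | 1 | 0 | 0
1 | 0 | 1 | 0 | 0 | 0
1 | 0 | 1 | 1 | 1 | 1
1 | 1 | 0 | 0 | 0 | 0
1 | 1 | 0 | 1 | 1 | 1
1 | 1 | 1 | 0 | 1 | 1
1 | 1 | 1 | 1 | 0 | 0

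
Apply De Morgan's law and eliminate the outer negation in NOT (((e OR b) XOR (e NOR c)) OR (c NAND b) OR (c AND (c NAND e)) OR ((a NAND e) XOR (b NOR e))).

NOT ((e OR b) XOR (e NOR c)) AND NOT (c NAND b) AND NOT (c AND (c NAND e)) AND NOT ((a NAND e) XOR (b NOR e))
De Morgan's: NOT(OR of terms) = AND of negations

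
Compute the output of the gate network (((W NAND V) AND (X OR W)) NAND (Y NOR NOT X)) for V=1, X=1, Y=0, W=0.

Substituting: (((0 NAND 1) AND (1 OR 0)) NAND (0 NOR NOT 1))
= 0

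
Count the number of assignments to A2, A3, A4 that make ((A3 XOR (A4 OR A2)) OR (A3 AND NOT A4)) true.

Satisfying assignments: (0,0,1), (0,1,0), (1,0,0), (1,0,1), (1,1,0)
Count: 5 out of 8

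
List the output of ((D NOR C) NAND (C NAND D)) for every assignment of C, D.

C | D | Output
--------------
0 | 0 | 0
0 | 1 | 1
1 | 0 | 1
1 | 1 | 1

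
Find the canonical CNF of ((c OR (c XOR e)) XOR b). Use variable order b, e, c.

(b OR e OR c) AND (NOT b OR e OR NOT c) AND (NOT b OR NOT e OR c) AND (NOT b OR NOT e OR NOT c)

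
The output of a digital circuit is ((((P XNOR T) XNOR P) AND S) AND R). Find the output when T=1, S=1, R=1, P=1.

Substituting: ((((1 XNOR 1) XNOR 1) AND 1) AND 1)
= 1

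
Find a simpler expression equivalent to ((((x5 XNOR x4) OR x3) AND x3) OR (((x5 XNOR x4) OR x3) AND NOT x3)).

By distribution ((E AND v) OR (E AND NOT v) = E):
= ((x5 XNOR x4) OR x3)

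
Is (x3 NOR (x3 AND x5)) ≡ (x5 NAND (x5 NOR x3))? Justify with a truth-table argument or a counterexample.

No. Counterexample: with x5=0, x3=1, Expression 1 = 0 but Expression 2 = 1.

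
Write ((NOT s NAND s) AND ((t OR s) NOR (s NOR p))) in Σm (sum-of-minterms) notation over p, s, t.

Σm(4) = (p AND NOT s AND NOT t)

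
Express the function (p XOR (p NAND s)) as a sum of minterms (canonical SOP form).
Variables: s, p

Σm(0, 2, 3) = (NOT s AND NOT p) OR (s AND NOT p) OR (s AND p)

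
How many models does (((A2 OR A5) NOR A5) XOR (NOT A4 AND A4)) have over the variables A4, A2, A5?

Satisfying assignments: (0,0,0), (1,0,0)
Count: 2 out of 8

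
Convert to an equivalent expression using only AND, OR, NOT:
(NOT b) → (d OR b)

b OR (d OR b)
(Implication elimination: A → B = NOT A OR B)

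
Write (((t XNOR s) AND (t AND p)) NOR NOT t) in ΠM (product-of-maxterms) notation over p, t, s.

ΠM(0, 1, 4, 5, 7) = (p OR t OR s) AND (p OR t OR NOT s) AND (NOT p OR t OR s) AND (NOT p OR t OR NOT s) AND (NOT p OR NOT t OR NOT s)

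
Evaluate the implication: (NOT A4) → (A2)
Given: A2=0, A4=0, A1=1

Antecedent (NOT A4) = 1; consequent (A2) = 0.
1 → 0 = 0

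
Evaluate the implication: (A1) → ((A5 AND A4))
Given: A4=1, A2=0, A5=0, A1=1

Antecedent (A1) = 1; consequent ((A5 AND A4)) = 0.
1 → 0 = 0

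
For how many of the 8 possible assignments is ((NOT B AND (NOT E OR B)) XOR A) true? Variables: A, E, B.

Satisfying assignments: (0,0,0), (1,0,1), (1,1,0), (1,1,1)
Count: 4 out of 8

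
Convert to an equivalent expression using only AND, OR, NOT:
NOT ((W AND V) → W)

(W AND V) AND NOT W
(Negated implication: NOT(A → B) = A AND NOT B)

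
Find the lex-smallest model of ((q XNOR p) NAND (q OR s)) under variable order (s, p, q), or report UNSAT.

s=0, p=0, q=0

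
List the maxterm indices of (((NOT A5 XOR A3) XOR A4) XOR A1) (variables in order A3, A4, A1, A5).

ΠM(1, 2, 4, 7, 8, 11, 13, 14) = (A3 OR A4 OR A1 OR NOT A5) AND (A3 OR A4 OR NOT A1 OR A5) AND (A3 OR NOT A4 OR A1 OR A5) AND (A3 OR NOT A4 OR NOT A1 OR NOT A5) AND (NOT A3 OR A4 OR A1 OR A5) AND (NOT A3 OR A4 OR NOT A1 OR NOT A5) AND (NOT A3 OR NOT A4 OR A1 OR NOT A5) AND (NOT A3 OR NOT A4 OR NOT A1 OR A5)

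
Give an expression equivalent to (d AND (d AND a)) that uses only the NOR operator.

((d NOR d) NOR (((d NOR d) NOR (a NOR a)) NOR ((d NOR d) NOR (a NOR a))))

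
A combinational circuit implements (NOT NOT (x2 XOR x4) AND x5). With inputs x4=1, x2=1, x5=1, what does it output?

Substituting: (NOT NOT (1 XOR 1) AND 1)
= 0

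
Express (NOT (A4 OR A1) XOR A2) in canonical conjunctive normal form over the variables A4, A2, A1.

(A4 OR A2 OR NOT A1) AND (A4 OR NOT A2 OR A1) AND (NOT A4 OR A2 OR A1) AND (NOT A4 OR A2 OR NOT A1)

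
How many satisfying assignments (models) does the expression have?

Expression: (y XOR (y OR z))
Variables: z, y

Satisfying assignments: (1,0)
Count: 1 out of 4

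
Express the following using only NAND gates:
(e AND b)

((e NAND b) NAND (e NAND b))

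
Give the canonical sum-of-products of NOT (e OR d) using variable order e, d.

Σm(0) = (NOT e AND NOT d)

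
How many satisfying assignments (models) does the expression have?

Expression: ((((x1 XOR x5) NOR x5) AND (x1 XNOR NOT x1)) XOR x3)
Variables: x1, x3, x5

Satisfying assignments: (0,1,0), (0,1,1), (1,1,0), (1,1,1)
Count: 4 out of 8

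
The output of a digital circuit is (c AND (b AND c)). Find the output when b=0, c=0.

Substituting: (0 AND (0 AND 0))
= 0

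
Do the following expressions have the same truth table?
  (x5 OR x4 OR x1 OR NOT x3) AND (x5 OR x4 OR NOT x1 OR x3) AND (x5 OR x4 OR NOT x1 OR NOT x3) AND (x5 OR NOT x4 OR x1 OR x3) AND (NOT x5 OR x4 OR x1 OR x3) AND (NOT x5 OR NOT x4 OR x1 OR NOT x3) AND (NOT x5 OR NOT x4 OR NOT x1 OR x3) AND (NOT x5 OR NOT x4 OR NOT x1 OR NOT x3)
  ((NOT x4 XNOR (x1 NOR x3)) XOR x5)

Yes, they are equivalent — the two output columns agree on all 16 assignments:
x5 | x4 | x1 | x3 | Expression 1 | Expression 2
-----------------------------------------------
0 | 0 | 0 | 0 | 1 | 1
0 | 0 | 0 | 1 | 0 | 0
0 | 0 | 1 | 0 | 0 | 0
0 | 0 | 1 | 1 | 0 | 0
0 | 1 | 0 | 0 | 0 | 0
0 | 1 | 0 | 1 | 1 | 1
0 | 1 | 1 | 0 | 1 | 1
0 | 1 | 1 | 1 | 1 | 1
1 | 0 | 0 | 0 | 0 | 0
1 | 0 | 0 | 1 | 1 | 1
1 | 0 | 1 | 0 | 1 | 1
1 | 0 | 1 | 1 | 1 | 1
1 | 1 | 0 | 0 | 1 | 1
1 | 1 | 0 | 1 | 0 | 0
1 | 1 | 1 | 0 | 0 | 0
1 | 1 | 1 | 1 | 0 | 0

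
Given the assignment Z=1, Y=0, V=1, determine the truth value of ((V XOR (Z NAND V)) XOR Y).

Substituting: ((1 XOR (1 NAND 1)) XOR 0)
= 1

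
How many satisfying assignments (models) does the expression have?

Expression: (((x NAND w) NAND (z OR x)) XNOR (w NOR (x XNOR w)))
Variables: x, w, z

Satisfying assignments: (0,0,1), (0,1,1)
Count: 2 out of 8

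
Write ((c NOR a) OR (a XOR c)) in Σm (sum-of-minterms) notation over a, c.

Σm(0, 1, 2) = (NOT a AND NOT c) OR (NOT a AND c) OR (a AND NOT c)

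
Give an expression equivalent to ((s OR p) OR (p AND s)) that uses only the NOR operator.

((((s NOR p) NOR (s NOR p)) NOR ((p NOR p) NOR (s NOR s))) NOR (((s NOR p) NOR (s NOR p)) NOR ((p NOR p) NOR (s NOR s))))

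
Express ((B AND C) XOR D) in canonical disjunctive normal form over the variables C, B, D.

(NOT C AND NOT B AND D) OR (NOT C AND B AND D) OR (C AND NOT B AND D) OR (C AND B AND NOT D)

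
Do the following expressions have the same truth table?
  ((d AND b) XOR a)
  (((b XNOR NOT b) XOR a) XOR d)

No. Counterexample: with b=0, a=0, d=1, Expression 1 = 0 but Expression 2 = 1.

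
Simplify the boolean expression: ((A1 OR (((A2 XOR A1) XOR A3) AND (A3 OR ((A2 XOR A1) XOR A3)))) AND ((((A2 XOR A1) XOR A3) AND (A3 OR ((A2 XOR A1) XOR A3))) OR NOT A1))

By distribution ((E OR v) AND (E OR NOT v) = E) then absorption (E AND (E OR v) = E):
= ((A2 XOR A1) XOR A3)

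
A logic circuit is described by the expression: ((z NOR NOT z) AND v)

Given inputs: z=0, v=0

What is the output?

Substituting: ((0 NOR NOT 0) AND 0)
= 0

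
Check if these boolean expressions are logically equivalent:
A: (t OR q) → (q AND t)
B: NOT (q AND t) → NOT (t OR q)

Yes, Contrapositive is always equivalent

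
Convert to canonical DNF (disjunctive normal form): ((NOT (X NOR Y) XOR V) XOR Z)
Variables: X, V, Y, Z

(NOT X AND NOT V AND NOT Y AND Z) OR (NOT X AND NOT V AND Y AND NOT Z) OR (NOT X AND V AND NOT Y AND NOT Z) OR (NOT X AND V AND Y AND Z) OR (X AND NOT V AND NOT Y AND NOT Z) OR (X AND NOT V AND Y AND NOT Z) OR (X AND V AND NOT Y AND Z) OR (X AND V AND Y AND Z)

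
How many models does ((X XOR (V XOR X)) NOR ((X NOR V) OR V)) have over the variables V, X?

Satisfying assignments: (0,1)
Count: 1 out of 4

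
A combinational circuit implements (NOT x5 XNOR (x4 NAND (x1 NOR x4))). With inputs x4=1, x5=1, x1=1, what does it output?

Substituting: (NOT 1 XNOR (1 NAND (1 NOR 1)))
= 0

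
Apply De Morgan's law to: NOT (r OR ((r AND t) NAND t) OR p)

NOT r AND NOT ((r AND t) NAND t) AND NOT p
De Morgan's: NOT(OR of terms) = AND of negations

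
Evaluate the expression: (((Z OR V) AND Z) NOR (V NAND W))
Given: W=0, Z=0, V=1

Substituting: (((0 OR 1) AND 0) NOR (1 NAND 0))
= 0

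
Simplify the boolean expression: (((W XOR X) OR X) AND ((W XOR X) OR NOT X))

By distribution ((E OR v) AND (E OR NOT v) = E):
= (W XOR X)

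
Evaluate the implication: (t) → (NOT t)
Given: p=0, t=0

Antecedent (t) = 0; consequent (NOT t) = 1.
0 → 1 = 1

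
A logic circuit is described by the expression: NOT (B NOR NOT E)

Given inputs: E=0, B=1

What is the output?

Substituting: NOT (1 NOR NOT 0)
= 1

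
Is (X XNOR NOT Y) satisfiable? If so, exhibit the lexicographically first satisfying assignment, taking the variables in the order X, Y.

X=0, Y=1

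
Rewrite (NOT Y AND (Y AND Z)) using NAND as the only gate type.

(((Y NAND Y) NAND ((Y NAND Z) NAND (Y NAND Z))) NAND ((Y NAND Y) NAND ((Y NAND Z) NAND (Y NAND Z))))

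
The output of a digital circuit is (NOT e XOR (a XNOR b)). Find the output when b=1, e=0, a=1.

Substituting: (NOT 0 XOR (1 XNOR 1))
= 0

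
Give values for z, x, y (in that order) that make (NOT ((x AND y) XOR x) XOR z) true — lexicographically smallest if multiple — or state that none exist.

z=0, x=0, y=0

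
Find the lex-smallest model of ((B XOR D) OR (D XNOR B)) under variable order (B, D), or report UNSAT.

B=0, D=0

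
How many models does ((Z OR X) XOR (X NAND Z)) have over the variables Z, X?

Satisfying assignments: (0,0), (1,1)
Count: 2 out of 4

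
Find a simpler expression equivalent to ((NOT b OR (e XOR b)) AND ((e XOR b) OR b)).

By distribution ((E OR v) AND (E OR NOT v) = E):
= (e XOR b)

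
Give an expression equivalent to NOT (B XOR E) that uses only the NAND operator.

(((B NAND (B NAND E)) NAND (E NAND (B NAND E))) NAND ((B NAND (B NAND E)) NAND (E NAND (B NAND E))))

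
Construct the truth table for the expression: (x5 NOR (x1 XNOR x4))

x4 | x5 | x1 | Output
---------------------
0 | 0 | 0 | 0
0 | 0 | 1 | 1
0 | 1 | 0 | 0
0 | 1 | 1 | 0
1 | 0 | 0 | 1
1 | 0 | 1 | 0
1 | 1 | 0 | 0
1 | 1 | 1 | 0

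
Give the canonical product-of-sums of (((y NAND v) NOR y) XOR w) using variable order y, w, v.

ΠM(0, 1, 4, 5) = (y OR w OR v) AND (y OR w OR NOT v) AND (NOT y OR w OR v) AND (NOT y OR w OR NOT v)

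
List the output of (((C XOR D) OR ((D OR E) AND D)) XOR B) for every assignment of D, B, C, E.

D | B | C | E | Output
----------------------
0 | 0 | 0 | 0 | 0
0 | 0 | 0 | 1 | 0
0 | 0 | 1 | 0 | 1
0 | 0 | 1 | 1 | 1
0 | 1 | 0 | 0 | 1
0 | 1 | 0 | 1 | 1
0 | 1 | 1 | 0 | 0
0 | 1 | 1 | 1 | 0
1 | 0 | 0 | 0 | 1
1 | 0 | 0 | 1 | 1
1 | 0 | 1 | 0 | 1
1 | 0 | 1 | 1 | 1
1 | 1 | 0 | 0 | 0
1 | 1 | 0 | 1 | 0
1 | 1 | 1 | 0 | 0
1 | 1 | 1 | 1 | 0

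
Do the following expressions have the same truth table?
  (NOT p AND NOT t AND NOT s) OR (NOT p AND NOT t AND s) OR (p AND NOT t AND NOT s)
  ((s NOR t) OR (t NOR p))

Yes, they are equivalent — the two output columns agree on all 8 assignments:
p | t | s | Expression 1 | Expression 2
---------------------------------------
0 | 0 | 0 | 1 | 1
0 | 0 | 1 | 1 | 1
0 | 1 | 0 | 0 | 0
0 | 1 | 1 | 0 | 0
1 | 0 | 0 | 1 | 1
1 | 0 | 1 | 0 | 0
1 | 1 | 0 | 0 | 0
1 | 1 | 1 | 0 | 0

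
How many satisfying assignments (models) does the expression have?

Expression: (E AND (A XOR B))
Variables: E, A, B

Satisfying assignments: (1,0,1), (1,1,0)
Count: 2 out of 8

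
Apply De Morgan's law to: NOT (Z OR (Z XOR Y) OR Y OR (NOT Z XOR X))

NOT Z AND NOT (Z XOR Y) AND NOT Y AND NOT (NOT Z XOR X)
De Morgan's: NOT(OR of terms) = AND of negations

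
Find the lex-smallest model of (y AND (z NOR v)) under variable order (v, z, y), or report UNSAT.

v=0, z=0, y=1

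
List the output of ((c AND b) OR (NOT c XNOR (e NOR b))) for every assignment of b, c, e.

b | c | e | Output
------------------
0 | 0 | 0 | 1
0 | 0 | 1 | 0
0 | 1 | 0 | 0
0 | 1 | 1 | 1
1 | 0 | 0 | 0
1 | 0 | 1 | 0
1 | 1 | 0 | 1
1 | 1 | 1 | 1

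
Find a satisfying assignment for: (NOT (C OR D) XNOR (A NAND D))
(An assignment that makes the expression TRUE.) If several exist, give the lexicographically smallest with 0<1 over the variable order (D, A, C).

D=0, A=0, C=0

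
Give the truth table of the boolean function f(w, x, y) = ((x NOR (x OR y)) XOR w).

w | x | y | Output
------------------
0 | 0 | 0 | 1
0 | 0 | 1 | 0
0 | 1 | 0 | 0
0 | 1 | 1 | 0
1 | 0 | 0 | 0
1 | 0 | 1 | 1
1 | 1 | 0 | 1
1 | 1 | 1 | 1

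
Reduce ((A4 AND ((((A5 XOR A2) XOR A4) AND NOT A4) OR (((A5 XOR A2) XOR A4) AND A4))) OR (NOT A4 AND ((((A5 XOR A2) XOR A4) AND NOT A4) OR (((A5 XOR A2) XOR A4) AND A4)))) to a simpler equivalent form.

By distribution ((E AND v) OR (E AND NOT v) = E) then distribution ((E AND v) OR (E AND NOT v) = E):
= ((A5 XOR A2) XOR A4)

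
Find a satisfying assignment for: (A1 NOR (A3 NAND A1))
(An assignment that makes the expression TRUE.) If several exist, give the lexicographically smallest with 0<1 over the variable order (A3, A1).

UNSATISFIABLE - no assignment makes this expression true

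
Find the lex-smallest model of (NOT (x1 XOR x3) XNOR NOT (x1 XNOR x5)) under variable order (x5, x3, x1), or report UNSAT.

x5=0, x3=1, x1=0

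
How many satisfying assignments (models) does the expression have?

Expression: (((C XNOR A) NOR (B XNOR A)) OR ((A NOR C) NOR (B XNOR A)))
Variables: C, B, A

Satisfying assignments: (0,0,1), (1,0,1), (1,1,0)
Count: 3 out of 8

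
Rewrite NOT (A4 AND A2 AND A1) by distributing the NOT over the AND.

NOT A4 OR NOT A2 OR NOT A1
De Morgan's: NOT(AND of terms) = OR of negations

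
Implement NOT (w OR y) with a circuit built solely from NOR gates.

(((w NOR y) NOR (w NOR y)) NOR ((w NOR y) NOR (w NOR y)))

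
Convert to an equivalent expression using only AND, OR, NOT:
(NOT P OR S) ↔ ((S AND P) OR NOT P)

((NOT P OR S) AND ((S AND P) OR NOT P)) OR (NOT (NOT P OR S) AND NOT ((S AND P) OR NOT P))
(Biconditional = both true or both false)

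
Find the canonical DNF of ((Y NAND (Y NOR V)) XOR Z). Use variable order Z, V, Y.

(NOT Z AND NOT V AND NOT Y) OR (NOT Z AND NOT V AND Y) OR (NOT Z AND V AND NOT Y) OR (NOT Z AND V AND Y)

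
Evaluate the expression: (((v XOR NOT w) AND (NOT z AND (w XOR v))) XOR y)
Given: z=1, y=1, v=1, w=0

Substituting: (((1 XOR NOT 0) AND (NOT 1 AND (0 XOR 1))) XOR 1)
= 1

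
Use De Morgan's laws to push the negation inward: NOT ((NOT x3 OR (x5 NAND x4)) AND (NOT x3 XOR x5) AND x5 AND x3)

NOT (NOT x3 OR (x5 NAND x4)) OR NOT (NOT x3 XOR x5) OR NOT x5 OR NOT x3
De Morgan's: NOT(AND of terms) = OR of negations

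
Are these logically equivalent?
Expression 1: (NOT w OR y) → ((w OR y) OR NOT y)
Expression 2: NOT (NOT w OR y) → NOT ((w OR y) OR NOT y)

No, Inverse is not equivalent to original (counterexample: w=1, y=0)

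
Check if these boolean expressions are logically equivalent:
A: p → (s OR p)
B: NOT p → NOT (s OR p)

No, Inverse is not equivalent to original (counterexample: s=1, p=0)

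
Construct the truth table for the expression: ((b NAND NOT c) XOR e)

c | e | b | Output
------------------
0 | 0 | 0 | 1
0 | 0 | 1 | 0
0 | 1 | 0 | 0
0 | 1 | 1 | 1
1 | 0 | 0 | 1
1 | 0 | 1 | 1
1 | 1 | 0 | 0
1 | 1 | 1 | 0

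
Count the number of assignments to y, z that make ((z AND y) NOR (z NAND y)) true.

No assignment satisfies the expression.
Count: 0 out of 4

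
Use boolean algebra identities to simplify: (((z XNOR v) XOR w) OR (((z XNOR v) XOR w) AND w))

By absorption (E OR (E AND v) = E):
= ((z XNOR v) XOR w)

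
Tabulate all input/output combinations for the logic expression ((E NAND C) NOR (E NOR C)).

C | E | Output
--------------
0 | 0 | 0
0 | 1 | 0
1 | 0 | 0
1 | 1 | 1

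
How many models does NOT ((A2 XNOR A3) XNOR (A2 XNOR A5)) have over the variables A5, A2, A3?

Satisfying assignments: (0,0,1), (0,1,1), (1,0,0), (1,1,0)
Count: 4 out of 8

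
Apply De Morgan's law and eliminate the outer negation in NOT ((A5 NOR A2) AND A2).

NOT (A5 NOR A2) OR NOT A2
De Morgan's: NOT(AND of terms) = OR of negations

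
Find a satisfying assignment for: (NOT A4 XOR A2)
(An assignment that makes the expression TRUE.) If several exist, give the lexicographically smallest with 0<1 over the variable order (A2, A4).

A2=0, A4=0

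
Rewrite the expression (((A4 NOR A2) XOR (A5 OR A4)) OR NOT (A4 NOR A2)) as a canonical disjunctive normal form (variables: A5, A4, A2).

(NOT A5 AND NOT A4 AND NOT A2) OR (NOT A5 AND NOT A4 AND A2) OR (NOT A5 AND A4 AND NOT A2) OR (NOT A5 AND A4 AND A2) OR (A5 AND NOT A4 AND A2) OR (A5 AND A4 AND NOT A2) OR (A5 AND A4 AND A2)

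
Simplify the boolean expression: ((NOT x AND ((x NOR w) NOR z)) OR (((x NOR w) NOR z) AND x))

By distribution ((E AND v) OR (E AND NOT v) = E):
= ((x NOR w) NOR z)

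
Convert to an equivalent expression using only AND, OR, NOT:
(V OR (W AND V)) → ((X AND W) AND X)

NOT (V OR (W AND V)) OR ((X AND W) AND X)
(Implication elimination: A → B = NOT A OR B)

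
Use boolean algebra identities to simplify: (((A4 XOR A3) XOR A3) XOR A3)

By XOR self-cancellation ((E XOR v) XOR v = E):
= (A4 XOR A3)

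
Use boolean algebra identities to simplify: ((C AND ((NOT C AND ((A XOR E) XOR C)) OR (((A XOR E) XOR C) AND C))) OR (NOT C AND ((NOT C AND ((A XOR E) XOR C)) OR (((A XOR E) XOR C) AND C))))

By distribution ((E AND v) OR (E AND NOT v) = E) then distribution ((E AND v) OR (E AND NOT v) = E):
= ((A XOR E) XOR C)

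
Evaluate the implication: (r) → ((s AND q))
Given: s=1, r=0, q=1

Antecedent (r) = 0; consequent ((s AND q)) = 1.
0 → 1 = 1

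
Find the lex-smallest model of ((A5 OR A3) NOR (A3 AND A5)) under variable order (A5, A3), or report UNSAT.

A5=0, A3=0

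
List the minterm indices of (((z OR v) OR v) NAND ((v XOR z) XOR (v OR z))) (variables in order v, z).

Σm(0, 1, 2) = (NOT v AND NOT z) OR (NOT v AND z) OR (v AND NOT z)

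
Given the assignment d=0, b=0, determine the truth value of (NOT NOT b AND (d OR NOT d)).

Substituting: (NOT NOT 0 AND (0 OR NOT 0))
= 0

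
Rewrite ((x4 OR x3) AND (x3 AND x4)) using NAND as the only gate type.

((((x4 NAND x4) NAND (x3 NAND x3)) NAND ((x3 NAND x4) NAND (x3 NAND x4))) NAND (((x4 NAND x4) NAND (x3 NAND x3)) NAND ((x3 NAND x4) NAND (x3 NAND x4))))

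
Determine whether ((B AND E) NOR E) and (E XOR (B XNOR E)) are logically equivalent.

No. Counterexample: with E=0, B=1, Expression 1 = 1 but Expression 2 = 0.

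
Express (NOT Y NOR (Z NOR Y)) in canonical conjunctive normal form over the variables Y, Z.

(Y OR Z) AND (Y OR NOT Z)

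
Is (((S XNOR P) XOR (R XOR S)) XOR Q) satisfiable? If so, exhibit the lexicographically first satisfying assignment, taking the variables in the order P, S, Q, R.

P=0, S=0, Q=0, R=0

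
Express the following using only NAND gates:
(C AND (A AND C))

((C NAND ((A NAND C) NAND (A NAND C))) NAND (C NAND ((A NAND C) NAND (A NAND C))))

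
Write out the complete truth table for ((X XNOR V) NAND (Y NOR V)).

Y | X | V | Output
------------------
0 | 0 | 0 | 0
0 | 0 | 1 | 1
0 | 1 | 0 | 1
0 | 1 | 1 | 1
1 | 0 | 0 | 1
1 | 0 | 1 | 1
1 | 1 | 0 | 1
1 | 1 | 1 | 1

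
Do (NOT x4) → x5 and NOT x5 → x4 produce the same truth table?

Yes, Contrapositive is always equivalent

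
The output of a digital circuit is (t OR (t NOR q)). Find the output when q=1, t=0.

Substituting: (0 OR (0 NOR 1))
= 0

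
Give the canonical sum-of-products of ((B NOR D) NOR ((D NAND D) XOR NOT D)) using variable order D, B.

Σm(1, 2, 3) = (NOT D AND B) OR (D AND NOT B) OR (D AND B)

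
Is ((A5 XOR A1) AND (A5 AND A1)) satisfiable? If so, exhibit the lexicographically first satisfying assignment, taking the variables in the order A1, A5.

UNSATISFIABLE - no assignment makes this expression true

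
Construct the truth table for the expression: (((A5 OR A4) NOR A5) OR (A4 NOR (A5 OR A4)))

A4 | A5 | Output
----------------
0 | 0 | 1
0 | 1 | 0
1 | 0 | 0
1 | 1 | 0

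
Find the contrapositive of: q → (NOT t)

Contrapositive: t → NOT q
Note: A statement and its contrapositive are logically equivalent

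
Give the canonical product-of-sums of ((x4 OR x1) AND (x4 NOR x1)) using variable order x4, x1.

ΠM(0, 1, 2, 3) = (x4 OR x1) AND (x4 OR NOT x1) AND (NOT x4 OR x1) AND (NOT x4 OR NOT x1)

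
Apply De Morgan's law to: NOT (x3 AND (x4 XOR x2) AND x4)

NOT x3 OR NOT (x4 XOR x2) OR NOT x4
De Morgan's: NOT(AND of terms) = OR of negations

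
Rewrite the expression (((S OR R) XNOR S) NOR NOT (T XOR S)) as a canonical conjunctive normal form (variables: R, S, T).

(R OR S OR T) AND (R OR S OR NOT T) AND (R OR NOT S OR T) AND (R OR NOT S OR NOT T) AND (NOT R OR S OR T) AND (NOT R OR NOT S OR T) AND (NOT R OR NOT S OR NOT T)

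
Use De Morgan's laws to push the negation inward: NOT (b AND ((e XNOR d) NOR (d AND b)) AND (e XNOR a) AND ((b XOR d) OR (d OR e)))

NOT b OR NOT ((e XNOR d) NOR (d AND b)) OR NOT (e XNOR a) OR NOT ((b XOR d) OR (d OR e))
De Morgan's: NOT(AND of terms) = OR of negations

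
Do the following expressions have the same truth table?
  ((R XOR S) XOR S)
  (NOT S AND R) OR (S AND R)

Yes, they are equivalent — the two output columns agree on all 4 assignments:
S | R | Expression 1 | Expression 2
-----------------------------------
0 | 0 | 0 | 0
0 | 1 | 1 | 1
1 | 0 | 0 | 0
1 | 1 | 1 | 1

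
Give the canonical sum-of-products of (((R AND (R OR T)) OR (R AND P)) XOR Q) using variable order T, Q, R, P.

Σm(2, 3, 4, 5, 10, 11, 12, 13) = (NOT T AND NOT Q AND R AND NOT P) OR (NOT T AND NOT Q AND R AND P) OR (NOT T AND Q AND NOT R AND NOT P) OR (NOT T AND Q AND NOT R AND P) OR (T AND NOT Q AND R AND NOT P) OR (T AND NOT Q AND R AND P) OR (T AND Q AND NOT R AND NOT P) OR (T AND Q AND NOT R AND P)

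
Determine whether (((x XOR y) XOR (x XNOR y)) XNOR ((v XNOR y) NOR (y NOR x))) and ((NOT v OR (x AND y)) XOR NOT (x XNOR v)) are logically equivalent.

No. Counterexample: with v=0, y=0, x=0, Expression 1 = 0 but Expression 2 = 1.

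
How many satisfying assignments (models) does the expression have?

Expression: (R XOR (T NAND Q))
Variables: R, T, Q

Satisfying assignments: (0,0,0), (0,0,1), (0,1,0), (1,1,1)
Count: 4 out of 8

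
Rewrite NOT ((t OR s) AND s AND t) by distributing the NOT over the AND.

NOT (t OR s) OR NOT s OR NOT t
De Morgan's: NOT(AND of terms) = OR of negations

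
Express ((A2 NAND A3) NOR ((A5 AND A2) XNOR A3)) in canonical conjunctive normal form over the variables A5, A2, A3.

(A5 OR A2 OR A3) AND (A5 OR A2 OR NOT A3) AND (A5 OR NOT A2 OR A3) AND (NOT A5 OR A2 OR A3) AND (NOT A5 OR A2 OR NOT A3) AND (NOT A5 OR NOT A2 OR A3) AND (NOT A5 OR NOT A2 OR NOT A3)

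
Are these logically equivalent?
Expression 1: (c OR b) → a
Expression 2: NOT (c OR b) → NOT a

No, Inverse is not equivalent to original (counterexample: b=0, c=0, a=1)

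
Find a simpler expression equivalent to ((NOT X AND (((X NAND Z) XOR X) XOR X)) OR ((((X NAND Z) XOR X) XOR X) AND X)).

By distribution ((E AND v) OR (E AND NOT v) = E) then XOR self-cancellation ((E XOR v) XOR v = E):
= (X NAND Z)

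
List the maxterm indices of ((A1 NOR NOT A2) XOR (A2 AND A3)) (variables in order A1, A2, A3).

ΠM(0, 1, 3, 4, 5, 6) = (A1 OR A2 OR A3) AND (A1 OR A2 OR NOT A3) AND (A1 OR NOT A2 OR NOT A3) AND (NOT A1 OR A2 OR A3) AND (NOT A1 OR A2 OR NOT A3) AND (NOT A1 OR NOT A2 OR A3)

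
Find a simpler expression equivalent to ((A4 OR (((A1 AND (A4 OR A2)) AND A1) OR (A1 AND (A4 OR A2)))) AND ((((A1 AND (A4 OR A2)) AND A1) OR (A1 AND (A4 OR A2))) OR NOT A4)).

By distribution ((E OR v) AND (E OR NOT v) = E) then absorption (E OR (E AND v) = E):
= (A1 AND (A4 OR A2))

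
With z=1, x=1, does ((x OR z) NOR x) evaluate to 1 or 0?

Substituting: ((1 OR 1) NOR 1)
= 0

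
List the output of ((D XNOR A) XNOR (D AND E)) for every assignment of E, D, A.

E | D | A | Output
------------------
0 | 0 | 0 | 0
0 | 0 | 1 | 1
0 | 1 | 0 | 1
0 | 1 | 1 | 0
1 | 0 | 0 | 0
1 | 0 | 1 | 1
1 | 1 | 0 | 0
1 | 1 | 1 | 1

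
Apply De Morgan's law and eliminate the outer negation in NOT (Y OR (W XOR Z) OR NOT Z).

NOT Y AND NOT (W XOR Z) AND Z
De Morgan's: NOT(OR of terms) = AND of negations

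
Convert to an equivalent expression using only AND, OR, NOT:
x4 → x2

NOT x4 OR x2
(Implication elimination: A → B = NOT A OR B)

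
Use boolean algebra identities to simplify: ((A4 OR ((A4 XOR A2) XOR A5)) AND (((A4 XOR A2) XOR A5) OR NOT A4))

By distribution ((E OR v) AND (E OR NOT v) = E):
= ((A4 XOR A2) XOR A5)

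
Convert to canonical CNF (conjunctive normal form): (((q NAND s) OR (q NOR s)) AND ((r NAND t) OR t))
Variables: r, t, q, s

(r OR t OR NOT q OR NOT s) AND (r OR NOT t OR NOT q OR NOT s) AND (NOT r OR t OR NOT q OR NOT s) AND (NOT r OR NOT t OR NOT q OR NOT s)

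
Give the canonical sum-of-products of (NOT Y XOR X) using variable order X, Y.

Σm(0, 3) = (NOT X AND NOT Y) OR (X AND Y)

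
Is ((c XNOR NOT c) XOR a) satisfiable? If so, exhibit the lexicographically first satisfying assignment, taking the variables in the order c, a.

c=0, a=1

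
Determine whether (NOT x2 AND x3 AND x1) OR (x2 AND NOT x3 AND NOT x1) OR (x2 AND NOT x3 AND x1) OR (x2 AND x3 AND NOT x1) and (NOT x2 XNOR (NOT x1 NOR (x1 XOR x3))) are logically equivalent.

Yes, they are equivalent — the two output columns agree on all 8 assignments:
x2 | x3 | x1 | Expression 1 | Expression 2
------------------------------------------
0 | 0 | 0 | 0 | 0
0 | 0 | 1 | 0 | 0
0 | 1 | 0 | 0 | 0
0 | 1 | 1 | 1 | 1
1 | 0 | 0 | 1 | 1
1 | 0 | 1 | 1 | 1
1 | 1 | 0 | 1 | 1
1 | 1 | 1 | 0 | 0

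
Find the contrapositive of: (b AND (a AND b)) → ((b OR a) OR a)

Contrapositive: NOT ((b OR a) OR a) → NOT (b AND (a AND b))
Note: A statement and its contrapositive are logically equivalent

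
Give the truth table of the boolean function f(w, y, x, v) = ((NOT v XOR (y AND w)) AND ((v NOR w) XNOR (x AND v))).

w | y | x | v | Output
----------------------
0 | 0 | 0 | 0 | 0
0 | 0 | 0 | 1 | 0
0 | 0 | 1 | 0 | 0
0 | 0 | 1 | 1 | 0
0 | 1 | 0 | 0 | 0
0 | 1 | 0 | 1 | 0
0 | 1 | 1 | 0 | 0
0 | 1 | 1 | 1 | 0
1 | 0 | 0 | 0 | 1
1 | 0 | 0 | 1 | 0
1 | 0 | 1 | 0 | 1
1 | 0 | 1 | 1 | 0
1 | 1 | 0 | 0 | 0
1 | 1 | 0 | 1 | 1
1 | 1 | 1 | 0 | 0
1 | 1 | 1 | 1 | 0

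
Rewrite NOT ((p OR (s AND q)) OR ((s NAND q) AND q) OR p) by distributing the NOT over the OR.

NOT (p OR (s AND q)) AND NOT ((s NAND q) AND q) AND NOT p
De Morgan's: NOT(OR of terms) = AND of negations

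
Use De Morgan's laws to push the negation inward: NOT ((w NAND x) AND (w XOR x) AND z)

NOT (w NAND x) OR NOT (w XOR x) OR NOT z
De Morgan's: NOT(AND of terms) = OR of negations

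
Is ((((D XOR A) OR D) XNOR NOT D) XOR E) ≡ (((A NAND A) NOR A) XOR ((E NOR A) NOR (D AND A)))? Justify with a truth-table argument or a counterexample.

No. Counterexample: with A=1, E=1, D=0, Expression 1 = 0 but Expression 2 = 1.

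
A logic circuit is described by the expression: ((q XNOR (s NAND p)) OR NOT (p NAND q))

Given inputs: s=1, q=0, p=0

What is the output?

Substituting: ((0 XNOR (1 NAND 0)) OR NOT (0 NAND 0))
= 0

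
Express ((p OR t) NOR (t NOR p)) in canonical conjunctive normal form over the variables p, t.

(p OR t) AND (p OR NOT t) AND (NOT p OR t) AND (NOT p OR NOT t)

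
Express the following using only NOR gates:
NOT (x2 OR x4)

(((x2 NOR x4) NOR (x2 NOR x4)) NOR ((x2 NOR x4) NOR (x2 NOR x4)))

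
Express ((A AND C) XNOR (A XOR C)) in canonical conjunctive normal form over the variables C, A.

(C OR NOT A) AND (NOT C OR A) AND (NOT C OR NOT A)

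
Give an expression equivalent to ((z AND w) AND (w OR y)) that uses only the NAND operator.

((((z NAND w) NAND (z NAND w)) NAND ((w NAND w) NAND (y NAND y))) NAND (((z NAND w) NAND (z NAND w)) NAND ((w NAND w) NAND (y NAND y))))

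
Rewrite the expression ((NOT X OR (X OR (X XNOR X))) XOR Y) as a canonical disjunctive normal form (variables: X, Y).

(NOT X AND NOT Y) OR (X AND NOT Y)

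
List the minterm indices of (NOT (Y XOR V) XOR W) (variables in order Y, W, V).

Σm(0, 3, 5, 6) = (NOT Y AND NOT W AND NOT V) OR (NOT Y AND W AND V) OR (Y AND NOT W AND V) OR (Y AND W AND NOT V)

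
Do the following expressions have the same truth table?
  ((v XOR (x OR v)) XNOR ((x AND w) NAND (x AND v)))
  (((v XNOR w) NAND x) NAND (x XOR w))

No. Counterexample: with v=0, x=0, w=0, Expression 1 = 0 but Expression 2 = 1.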